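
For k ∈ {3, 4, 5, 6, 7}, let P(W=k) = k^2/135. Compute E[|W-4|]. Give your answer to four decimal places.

E[|W-4|] = Σ |w-4|·P(W=w)
 = 1·1/15 + 0·16/135 + 1·5/27 + 2·4/15 + 3·49/135
 = 1/15 + 0 + 5/27 + 8/15 + 49/45
 = 253/135

1.8741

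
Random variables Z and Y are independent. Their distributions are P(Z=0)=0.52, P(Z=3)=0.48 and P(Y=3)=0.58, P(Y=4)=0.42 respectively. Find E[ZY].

4.9248

E[ZY] = Σ_z Σ_y zy · P(Z=z)P(Y=y)
 = 0·0.3016 + 0·0.2184 + 9·0.2784 + 12·0.2016
 = 0 + 0 + 2.5056 + 2.4192
 = 4.9248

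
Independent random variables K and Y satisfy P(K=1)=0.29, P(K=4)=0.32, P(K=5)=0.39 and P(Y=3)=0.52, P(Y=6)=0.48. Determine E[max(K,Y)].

5.012

E[max(K,Y)] = Σ_k Σ_y max(k,y) · P(K=k)P(Y=y)
 = 3·0.1508 + 6·0.1392 + 4·0.1664 + 6·0.1536 + 5·0.2028 + 6·0.1872
 = 0.4524 + 0.8352 + 0.6656 + 0.9216 + 1.014 + 1.1232
 = 5.012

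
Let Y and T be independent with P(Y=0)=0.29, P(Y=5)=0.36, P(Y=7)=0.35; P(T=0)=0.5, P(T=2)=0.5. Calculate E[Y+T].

5.25

E[Y+T] = Σ_y Σ_t (y+t) · P(Y=y)P(T=t)
 = 0·0.145 + 2·0.145 + 5·0.18 + 7·0.18 + 7·0.175 + 9·0.175
 = 0 + 0.29 + 0.9 + 1.26 + 1.225 + 1.575
 = 5.25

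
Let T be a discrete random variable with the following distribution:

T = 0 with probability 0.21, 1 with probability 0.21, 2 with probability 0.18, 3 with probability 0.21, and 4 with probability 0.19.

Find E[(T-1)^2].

E[(T-1)^2] = Σ (t-1)^2·P(T=t)
 = 1·0.21 + 0·0.21 + 1·0.18 + 4·0.21 + 9·0.19
 = 0.21 + 0 + 0.18 + 0.84 + 1.71
 = 2.94

2.94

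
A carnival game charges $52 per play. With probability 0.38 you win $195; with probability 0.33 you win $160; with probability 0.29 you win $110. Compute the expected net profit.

E[payout] = 195·0.38 + 160·0.33 + 110·0.29
 = 74.1 + 52.8 + 31.9
 = 158.8
Net = 158.8 - 52 = 106.8

106.8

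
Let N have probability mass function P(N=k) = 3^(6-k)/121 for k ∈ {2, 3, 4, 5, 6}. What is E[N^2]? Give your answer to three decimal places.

E[N^2] = Σ n^2·P(N=n)
 = 4·81/121 + 9·27/121 + 16·9/121 + 25·3/121 + 36·1/121
 = 324/121 + 243/121 + 144/121 + 75/121 + 36/121
 = 822/121

6.793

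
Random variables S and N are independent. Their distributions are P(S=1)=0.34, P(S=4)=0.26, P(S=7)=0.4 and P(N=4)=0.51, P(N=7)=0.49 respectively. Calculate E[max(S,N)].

E[max(S,N)] = Σ_s Σ_n max(s,n) · P(S=s)P(N=n)
 = 4·0.1734 + 7·0.1666 + 4·0.1326 + 7·0.1274 + 7·0.204 + 7·0.196
 = 0.6936 + 1.1662 + 0.5304 + 0.8918 + 1.428 + 1.372
 = 6.082

6.082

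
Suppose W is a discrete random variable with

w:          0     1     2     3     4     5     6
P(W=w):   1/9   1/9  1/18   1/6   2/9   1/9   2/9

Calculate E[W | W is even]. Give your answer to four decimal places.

3.8182

P(W is even) = 1/9 + 1/18 + 2/9 + 2/9 = 11/18.
E[W | W is even] = [0·1/9 + 2·1/18 + 4·2/9 + 6·2/9] / (11/18)
 = 7/3 / (11/18)
 = 42/11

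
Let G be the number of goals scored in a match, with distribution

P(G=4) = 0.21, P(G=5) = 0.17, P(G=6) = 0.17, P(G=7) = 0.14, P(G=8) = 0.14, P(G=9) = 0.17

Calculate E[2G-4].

E[2G-4] = Σ (2g-4)·P(G=g)
 = 4·0.21 + 6·0.17 + 8·0.17 + 10·0.14 + 12·0.14 + 14·0.17
 = 0.84 + 1.02 + 1.36 + 1.4 + 1.68 + 2.38
 = 8.68

8.68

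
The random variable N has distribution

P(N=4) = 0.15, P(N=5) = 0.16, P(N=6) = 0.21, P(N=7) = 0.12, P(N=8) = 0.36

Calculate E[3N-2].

17.14

E[3N-2] = Σ (3n-2)·P(N=n)
 = 10·0.15 + 13·0.16 + 16·0.21 + 19·0.12 + 22·0.36
 = 1.5 + 2.08 + 3.36 + 2.28 + 7.92
 = 17.14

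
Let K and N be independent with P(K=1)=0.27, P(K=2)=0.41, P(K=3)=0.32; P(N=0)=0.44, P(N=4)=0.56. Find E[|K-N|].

1.994

E[|K-N|] = Σ_k Σ_n |k-n| · P(K=k)P(N=n)
 = 1·0.1188 + 3·0.1512 + 2·0.1804 + 2·0.2296 + 3·0.1408 + 1·0.1792
 = 0.1188 + 0.4536 + 0.3608 + 0.4592 + 0.4224 + 0.1792
 = 1.994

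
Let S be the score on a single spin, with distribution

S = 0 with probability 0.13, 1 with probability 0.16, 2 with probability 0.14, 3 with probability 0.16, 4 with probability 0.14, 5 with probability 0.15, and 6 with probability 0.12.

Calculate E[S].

E[S] = Σ s·P(S=s)
 = 0·0.13 + 1·0.16 + 2·0.14 + 3·0.16 + 4·0.14 + 5·0.15 + 6·0.12
 = 0 + 0.16 + 0.28 + 0.48 + 0.56 + 0.75 + 0.72
 = 2.95

2.95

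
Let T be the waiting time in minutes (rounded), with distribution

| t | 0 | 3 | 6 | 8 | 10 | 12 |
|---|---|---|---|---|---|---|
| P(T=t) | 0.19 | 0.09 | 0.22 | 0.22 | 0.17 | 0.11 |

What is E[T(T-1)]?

E[T(T-1)] = Σ t(t-1)·P(T=t)
 = 0·0.19 + 6·0.09 + 30·0.22 + 56·0.22 + 90·0.17 + 132·0.11
 = 0 + 0.54 + 6.6 + 12.32 + 15.3 + 14.52
 = 49.28

49.28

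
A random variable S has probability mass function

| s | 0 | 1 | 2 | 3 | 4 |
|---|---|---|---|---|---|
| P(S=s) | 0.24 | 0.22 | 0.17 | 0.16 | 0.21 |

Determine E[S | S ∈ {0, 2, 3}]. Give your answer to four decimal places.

1.4386

P(S ∈ {0, 2, 3}) = 0.24 + 0.17 + 0.16 = 0.57.
E[S | S ∈ {0, 2, 3}] = [0·0.24 + 2·0.17 + 3·0.16] / 0.57
 = 0.82 / 0.57
 = 82/57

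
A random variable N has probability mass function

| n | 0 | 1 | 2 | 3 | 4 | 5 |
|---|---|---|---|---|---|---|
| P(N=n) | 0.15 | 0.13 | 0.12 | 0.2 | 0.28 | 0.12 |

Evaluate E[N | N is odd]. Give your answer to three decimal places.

2.956

P(N is odd) = 0.13 + 0.2 + 0.12 = 0.45.
E[N | N is odd] = [1·0.13 + 3·0.2 + 5·0.12] / 0.45
 = 1.33 / 0.45
 = 133/45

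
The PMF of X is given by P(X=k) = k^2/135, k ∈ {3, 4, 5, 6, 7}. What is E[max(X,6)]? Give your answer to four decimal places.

6.3630

E[max(X,6)] = Σ max(x,6)·P(X=x)
 = 6·1/15 + 6·16/135 + 6·5/27 + 6·4/15 + 7·49/135
 = 2/5 + 32/45 + 10/9 + 8/5 + 343/135
 = 859/135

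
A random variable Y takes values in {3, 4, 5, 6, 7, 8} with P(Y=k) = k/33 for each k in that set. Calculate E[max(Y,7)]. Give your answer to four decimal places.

E[max(Y,7)] = Σ max(y,7)·P(Y=y)
 = 7·1/11 + 7·4/33 + 7·5/33 + 7·2/11 + 7·7/33 + 8·8/33
 = 7/11 + 28/33 + 35/33 + 14/11 + 49/33 + 64/33
 = 239/33

7.2424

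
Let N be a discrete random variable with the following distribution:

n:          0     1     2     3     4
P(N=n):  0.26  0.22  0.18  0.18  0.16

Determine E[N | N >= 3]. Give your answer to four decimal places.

3.4706

P(N >= 3) = 0.18 + 0.16 = 0.34.
E[N | N >= 3] = [3·0.18 + 4·0.16] / 0.34
 = 1.18 / 0.34
 = 59/17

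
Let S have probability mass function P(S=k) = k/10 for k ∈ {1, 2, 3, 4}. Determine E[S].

E[S] = Σ s·P(S=s)
 = 1·1/10 + 2·1/5 + 3·3/10 + 4·2/5
 = 1/10 + 2/5 + 9/10 + 8/5
 = 3

3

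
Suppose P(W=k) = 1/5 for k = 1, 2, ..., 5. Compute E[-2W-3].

E[-2W-3] = Σ (-2w-3)·P(W=w)
 = (-5)·1/5 + (-7)·1/5 + (-9)·1/5 + (-11)·1/5 + (-13)·1/5
 = (-1) + (-7/5) + (-9/5) + (-11/5) + (-13/5)
 = -9

-9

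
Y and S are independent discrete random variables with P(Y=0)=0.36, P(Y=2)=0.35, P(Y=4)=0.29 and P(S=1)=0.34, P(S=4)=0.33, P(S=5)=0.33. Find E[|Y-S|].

E[|Y-S|] = Σ_y Σ_s |y-s| · P(Y=y)P(S=s)
 = 1·0.1224 + 4·0.1188 + 5·0.1188 + 1·0.119 + 2·0.1155 + 3·0.1155 + 3·0.0986 + 0·0.0957 + 1·0.0957
 = 0.1224 + 0.4752 + 0.594 + 0.119 + 0.231 + 0.3465 + 0.2958 + 0 + 0.0957
 = 2.2796

2.2796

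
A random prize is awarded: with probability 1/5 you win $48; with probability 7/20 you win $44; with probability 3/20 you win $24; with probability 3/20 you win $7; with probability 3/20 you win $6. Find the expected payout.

E[payout] = 48·1/5 + 44·7/20 + 24·3/20 + 7·3/20 + 6·3/20
 = 48/5 + 77/5 + 18/5 + 21/20 + 9/10
 = 611/20

30.55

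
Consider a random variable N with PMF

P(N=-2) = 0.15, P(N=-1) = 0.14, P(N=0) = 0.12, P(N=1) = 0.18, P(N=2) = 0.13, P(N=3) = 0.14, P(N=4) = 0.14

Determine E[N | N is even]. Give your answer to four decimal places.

P(N is even) = 0.15 + 0.12 + 0.13 + 0.14 = 0.54.
E[N | N is even] = [(-2)·0.15 + 0·0.12 + 2·0.13 + 4·0.14] / 0.54
 = 0.52 / 0.54
 = 26/27

0.9630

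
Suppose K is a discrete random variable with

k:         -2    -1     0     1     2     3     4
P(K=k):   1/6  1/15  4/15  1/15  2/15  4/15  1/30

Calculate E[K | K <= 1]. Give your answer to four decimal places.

P(K <= 1) = 1/6 + 1/15 + 4/15 + 1/15 = 17/30.
E[K | K <= 1] = [(-2)·1/6 + (-1)·1/15 + 0·4/15 + 1·1/15] / (17/30)
 = -1/3 / (17/30)
 = -10/17

-0.5882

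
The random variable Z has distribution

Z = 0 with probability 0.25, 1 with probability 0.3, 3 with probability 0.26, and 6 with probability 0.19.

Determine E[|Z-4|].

E[|Z-4|] = Σ |z-4|·P(Z=z)
 = 4·0.25 + 3·0.3 + 1·0.26 + 2·0.19
 = 1 + 0.9 + 0.26 + 0.38
 = 2.54

2.54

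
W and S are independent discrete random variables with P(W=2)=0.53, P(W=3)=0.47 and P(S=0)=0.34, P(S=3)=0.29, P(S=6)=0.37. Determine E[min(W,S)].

E[min(W,S)] = Σ_w Σ_s min(w,s) · P(W=w)P(S=s)
 = 0·0.1802 + 2·0.1537 + 2·0.1961 + 0·0.1598 + 3·0.1363 + 3·0.1739
 = 0 + 0.3074 + 0.3922 + 0 + 0.4089 + 0.5217
 = 1.6302

1.6302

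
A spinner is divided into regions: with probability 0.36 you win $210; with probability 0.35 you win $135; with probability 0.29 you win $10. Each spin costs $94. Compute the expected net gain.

31.75

E[payout] = 210·0.36 + 135·0.35 + 10·0.29
 = 75.6 + 47.25 + 2.9
 = 125.75
Net = 125.75 - 94 = 31.75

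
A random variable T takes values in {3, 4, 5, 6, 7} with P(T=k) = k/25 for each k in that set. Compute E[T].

5.4

E[T] = Σ t·P(T=t)
 = 3·3/25 + 4·4/25 + 5·1/5 + 6·6/25 + 7·7/25
 = 9/25 + 16/25 + 1 + 36/25 + 49/25
 = 27/5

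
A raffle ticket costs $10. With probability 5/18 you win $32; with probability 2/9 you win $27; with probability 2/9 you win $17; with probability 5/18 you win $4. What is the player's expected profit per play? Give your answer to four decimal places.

9.7778

E[payout] = 32·5/18 + 27·2/9 + 17·2/9 + 4·5/18
 = 80/9 + 6 + 34/9 + 10/9
 = 178/9
Net = 178/9 - 10 = 88/9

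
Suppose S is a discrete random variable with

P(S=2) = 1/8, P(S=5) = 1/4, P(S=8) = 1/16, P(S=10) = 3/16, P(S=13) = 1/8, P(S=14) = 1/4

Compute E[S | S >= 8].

P(S >= 8) = 1/16 + 3/16 + 1/8 + 1/4 = 5/8.
E[S | S >= 8] = [8·1/16 + 10·3/16 + 13·1/8 + 14·1/4] / (5/8)
 = 15/2 / (5/8)
 = 12

12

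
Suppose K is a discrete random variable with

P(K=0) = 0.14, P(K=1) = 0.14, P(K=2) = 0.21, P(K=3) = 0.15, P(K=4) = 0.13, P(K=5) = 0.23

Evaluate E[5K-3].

10.4

E[5K-3] = Σ (5k-3)·P(K=k)
 = (-3)·0.14 + 2·0.14 + 7·0.21 + 12·0.15 + 17·0.13 + 22·0.23
 = (-0.42) + 0.28 + 1.47 + 1.8 + 2.21 + 5.06
 = 10.4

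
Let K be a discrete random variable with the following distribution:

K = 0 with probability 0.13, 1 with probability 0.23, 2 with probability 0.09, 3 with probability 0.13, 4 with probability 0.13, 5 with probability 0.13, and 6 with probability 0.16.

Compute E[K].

2.93

E[K] = Σ k·P(K=k)
 = 0·0.13 + 1·0.23 + 2·0.09 + 3·0.13 + 4·0.13 + 5·0.13 + 6·0.16
 = 0 + 0.23 + 0.18 + 0.39 + 0.52 + 0.65 + 0.96
 = 2.93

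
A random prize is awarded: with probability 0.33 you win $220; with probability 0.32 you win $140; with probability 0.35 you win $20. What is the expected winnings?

124.4

E[payout] = 220·0.33 + 140·0.32 + 20·0.35
 = 72.6 + 44.8 + 7
 = 124.4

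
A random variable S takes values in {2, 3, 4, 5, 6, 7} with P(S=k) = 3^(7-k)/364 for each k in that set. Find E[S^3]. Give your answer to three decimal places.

21.909

E[S^3] = Σ s^3·P(S=s)
 = 8·243/364 + 27·81/364 + 64·27/364 + 125·9/364 + 216·3/364 + 343·1/364
 = 486/91 + 2187/364 + 432/91 + 1125/364 + 162/91 + 49/52
 = 7975/364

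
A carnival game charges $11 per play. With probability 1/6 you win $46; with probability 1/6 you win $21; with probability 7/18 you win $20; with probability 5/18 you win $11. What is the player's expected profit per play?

E[payout] = 46·1/6 + 21·1/6 + 20·7/18 + 11·5/18
 = 23/3 + 7/2 + 70/9 + 55/18
 = 22
Net = 22 - 11 = 11

11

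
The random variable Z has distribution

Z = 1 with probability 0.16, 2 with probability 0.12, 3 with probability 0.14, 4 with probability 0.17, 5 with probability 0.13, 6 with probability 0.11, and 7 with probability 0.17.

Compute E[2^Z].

E[2^Z] = Σ 2^z·P(Z=z)
 = 2·0.16 + 4·0.12 + 8·0.14 + 16·0.17 + 32·0.13 + 64·0.11 + 128·0.17
 = 0.32 + 0.48 + 1.12 + 2.72 + 4.16 + 7.04 + 21.76
 = 37.6

37.6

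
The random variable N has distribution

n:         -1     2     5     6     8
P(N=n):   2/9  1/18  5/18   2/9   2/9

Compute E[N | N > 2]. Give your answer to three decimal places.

P(N > 2) = 5/18 + 2/9 + 2/9 = 13/18.
E[N | N > 2] = [5·5/18 + 6·2/9 + 8·2/9] / (13/18)
 = 9/2 / (13/18)
 = 81/13

6.231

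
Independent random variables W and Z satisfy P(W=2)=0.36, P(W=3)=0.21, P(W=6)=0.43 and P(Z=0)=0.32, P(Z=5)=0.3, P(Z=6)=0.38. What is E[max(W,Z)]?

E[max(W,Z)] = Σ_w Σ_z max(w,z) · P(W=w)P(Z=z)
 = 2·0.1152 + 5·0.108 + 6·0.1368 + 3·0.0672 + 5·0.063 + 6·0.0798 + 6·0.1376 + 6·0.129 + 6·0.1634
 = 0.2304 + 0.54 + 0.8208 + 0.2016 + 0.315 + 0.4788 + 0.8256 + 0.774 + 0.9804
 = 5.1666

5.1666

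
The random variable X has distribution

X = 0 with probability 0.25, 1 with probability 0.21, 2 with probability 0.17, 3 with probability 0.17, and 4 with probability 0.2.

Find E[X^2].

5.62

E[X^2] = Σ x^2·P(X=x)
 = 0·0.25 + 1·0.21 + 4·0.17 + 9·0.17 + 16·0.2
 = 0 + 0.21 + 0.68 + 1.53 + 3.2
 = 5.62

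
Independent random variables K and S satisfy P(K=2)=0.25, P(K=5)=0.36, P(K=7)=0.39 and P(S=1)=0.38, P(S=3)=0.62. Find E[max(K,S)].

5.185

E[max(K,S)] = Σ_k Σ_s max(k,s) · P(K=k)P(S=s)
 = 2·0.095 + 3·0.155 + 5·0.1368 + 5·0.2232 + 7·0.1482 + 7·0.2418
 = 0.19 + 0.465 + 0.684 + 1.116 + 1.0374 + 1.6926
 = 5.185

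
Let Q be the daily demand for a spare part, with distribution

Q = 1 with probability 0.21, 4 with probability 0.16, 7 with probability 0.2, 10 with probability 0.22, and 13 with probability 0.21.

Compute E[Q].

7.18

E[Q] = Σ q·P(Q=q)
 = 1·0.21 + 4·0.16 + 7·0.2 + 10·0.22 + 13·0.21
 = 0.21 + 0.64 + 1.4 + 2.2 + 2.73
 = 7.18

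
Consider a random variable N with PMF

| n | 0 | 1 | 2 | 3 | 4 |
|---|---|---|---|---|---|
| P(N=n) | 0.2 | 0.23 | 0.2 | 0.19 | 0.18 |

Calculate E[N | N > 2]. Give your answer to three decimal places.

P(N > 2) = 0.19 + 0.18 = 0.37.
E[N | N > 2] = [3·0.19 + 4·0.18] / 0.37
 = 1.29 / 0.37
 = 129/37

3.486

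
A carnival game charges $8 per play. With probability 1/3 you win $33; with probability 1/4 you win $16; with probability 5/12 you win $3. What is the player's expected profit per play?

E[payout] = 33·1/3 + 16·1/4 + 3·5/12
 = 11 + 4 + 5/4
 = 65/4
Net = 65/4 - 8 = 33/4

8.25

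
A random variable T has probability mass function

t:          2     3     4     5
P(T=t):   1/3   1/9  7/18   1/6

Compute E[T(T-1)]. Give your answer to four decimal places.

9.3333

E[T(T-1)] = Σ t(t-1)·P(T=t)
 = 2·1/3 + 6·1/9 + 12·7/18 + 20·1/6
 = 2/3 + 2/3 + 14/3 + 10/3
 = 28/3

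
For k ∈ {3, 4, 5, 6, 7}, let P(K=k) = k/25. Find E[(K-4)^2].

3.8

E[(K-4)^2] = Σ (k-4)^2·P(K=k)
 = 1·3/25 + 0·4/25 + 1·1/5 + 4·6/25 + 9·7/25
 = 3/25 + 0 + 1/5 + 24/25 + 63/25
 = 19/5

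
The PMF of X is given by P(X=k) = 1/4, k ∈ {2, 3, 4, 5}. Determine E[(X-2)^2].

3.5

E[(X-2)^2] = Σ (x-2)^2·P(X=x)
 = 0·1/4 + 1·1/4 + 4·1/4 + 9·1/4
 = 0 + 1/4 + 1 + 9/4
 = 7/2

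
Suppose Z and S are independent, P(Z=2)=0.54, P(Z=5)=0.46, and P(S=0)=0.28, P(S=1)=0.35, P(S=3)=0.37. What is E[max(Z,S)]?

3.5798

E[max(Z,S)] = Σ_z Σ_s max(z,s) · P(Z=z)P(S=s)
 = 2·0.1512 + 2·0.189 + 3·0.1998 + 5·0.1288 + 5·0.161 + 5·0.1702
 = 0.3024 + 0.378 + 0.5994 + 0.644 + 0.805 + 0.851
 = 3.5798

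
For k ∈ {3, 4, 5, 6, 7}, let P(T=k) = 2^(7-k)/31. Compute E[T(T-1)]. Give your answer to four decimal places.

E[T(T-1)] = Σ t(t-1)·P(T=t)
 = 6·16/31 + 12·8/31 + 20·4/31 + 30·2/31 + 42·1/31
 = 96/31 + 96/31 + 80/31 + 60/31 + 42/31
 = 374/31

12.0645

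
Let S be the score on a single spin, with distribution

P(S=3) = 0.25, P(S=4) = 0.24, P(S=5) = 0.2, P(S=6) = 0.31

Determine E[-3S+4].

E[-3S+4] = Σ (-3s+4)·P(S=s)
 = (-5)·0.25 + (-8)·0.24 + (-11)·0.2 + (-14)·0.31
 = (-1.25) + (-1.92) + (-2.2) + (-4.34)
 = -9.71

-9.71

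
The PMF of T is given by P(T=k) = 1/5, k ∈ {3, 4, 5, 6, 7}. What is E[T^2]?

27

E[T^2] = Σ t^2·P(T=t)
 = 9·1/5 + 16·1/5 + 25·1/5 + 36·1/5 + 49·1/5
 = 9/5 + 16/5 + 5 + 36/5 + 49/5
 = 27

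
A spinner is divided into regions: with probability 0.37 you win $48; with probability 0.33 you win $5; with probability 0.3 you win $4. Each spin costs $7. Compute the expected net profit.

13.61

E[payout] = 48·0.37 + 5·0.33 + 4·0.3
 = 17.76 + 1.65 + 1.2
 = 20.61
Net = 20.61 - 7 = 13.61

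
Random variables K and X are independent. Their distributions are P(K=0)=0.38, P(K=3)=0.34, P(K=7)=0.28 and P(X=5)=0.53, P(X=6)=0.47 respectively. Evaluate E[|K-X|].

3.3468

E[|K-X|] = Σ_k Σ_x |k-x| · P(K=k)P(X=x)
 = 5·0.2014 + 6·0.1786 + 2·0.1802 + 3·0.1598 + 2·0.1484 + 1·0.1316
 = 1.007 + 1.0716 + 0.3604 + 0.4794 + 0.2968 + 0.1316
 = 3.3468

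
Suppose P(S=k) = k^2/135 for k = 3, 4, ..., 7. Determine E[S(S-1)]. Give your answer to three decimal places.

28.770

E[S(S-1)] = Σ s(s-1)·P(S=s)
 = 6·1/15 + 12·16/135 + 20·5/27 + 30·4/15 + 42·49/135
 = 2/5 + 64/45 + 100/27 + 8 + 686/45
 = 3884/135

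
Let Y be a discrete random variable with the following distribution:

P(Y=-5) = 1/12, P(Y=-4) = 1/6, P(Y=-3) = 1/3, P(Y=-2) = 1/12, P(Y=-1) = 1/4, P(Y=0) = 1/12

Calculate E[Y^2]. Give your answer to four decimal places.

8.3333

E[Y^2] = Σ y^2·P(Y=y)
 = 25·1/12 + 16·1/6 + 9·1/3 + 4·1/12 + 1·1/4 + 0·1/12
 = 25/12 + 8/3 + 3 + 1/3 + 1/4 + 0
 = 25/3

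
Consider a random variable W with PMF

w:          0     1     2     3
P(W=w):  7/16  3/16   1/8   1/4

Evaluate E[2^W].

3.3125

E[2^W] = Σ 2^w·P(W=w)
 = 1·7/16 + 2·3/16 + 4·1/8 + 8·1/4
 = 7/16 + 3/8 + 1/2 + 2
 = 53/16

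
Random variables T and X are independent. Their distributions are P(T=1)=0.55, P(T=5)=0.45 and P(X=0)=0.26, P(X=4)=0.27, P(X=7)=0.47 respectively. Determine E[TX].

12.236

E[TX] = Σ_t Σ_x tx · P(T=t)P(X=x)
 = 0·0.143 + 4·0.1485 + 7·0.2585 + 0·0.117 + 20·0.1215 + 35·0.2115
 = 0 + 0.594 + 1.8095 + 0 + 2.43 + 7.4025
 = 12.236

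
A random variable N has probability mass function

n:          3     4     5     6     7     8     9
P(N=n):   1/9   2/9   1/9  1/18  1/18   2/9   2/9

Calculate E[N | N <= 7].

P(N <= 7) = 1/9 + 2/9 + 1/9 + 1/18 + 1/18 = 5/9.
E[N | N <= 7] = [3·1/9 + 4·2/9 + 5·1/9 + 6·1/18 + 7·1/18] / (5/9)
 = 5/2 / (5/9)
 = 9/2

4.5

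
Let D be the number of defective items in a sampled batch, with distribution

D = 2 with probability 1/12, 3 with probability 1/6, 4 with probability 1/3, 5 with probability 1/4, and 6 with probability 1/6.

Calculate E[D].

4.25

E[D] = Σ d·P(D=d)
 = 2·1/12 + 3·1/6 + 4·1/3 + 5·1/4 + 6·1/6
 = 1/6 + 1/2 + 4/3 + 5/4 + 1
 = 17/4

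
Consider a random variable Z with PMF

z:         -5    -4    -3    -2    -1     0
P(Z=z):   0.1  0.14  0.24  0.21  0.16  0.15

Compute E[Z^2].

7.9

E[Z^2] = Σ z^2·P(Z=z)
 = 25·0.1 + 16·0.14 + 9·0.24 + 4·0.21 + 1·0.16 + 0·0.15
 = 2.5 + 2.24 + 2.16 + 0.84 + 0.16 + 0
 = 7.9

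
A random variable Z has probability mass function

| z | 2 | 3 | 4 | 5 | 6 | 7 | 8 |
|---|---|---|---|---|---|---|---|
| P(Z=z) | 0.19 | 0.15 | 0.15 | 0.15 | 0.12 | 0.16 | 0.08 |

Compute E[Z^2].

E[Z^2] = Σ z^2·P(Z=z)
 = 4·0.19 + 9·0.15 + 16·0.15 + 25·0.15 + 36·0.12 + 49·0.16 + 64·0.08
 = 0.76 + 1.35 + 2.4 + 3.75 + 4.32 + 7.84 + 5.12
 = 25.54

25.54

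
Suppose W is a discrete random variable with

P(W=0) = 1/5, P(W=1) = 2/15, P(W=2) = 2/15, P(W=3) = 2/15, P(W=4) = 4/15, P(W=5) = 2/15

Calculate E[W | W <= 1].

0.4

P(W <= 1) = 1/5 + 2/15 = 1/3.
E[W | W <= 1] = [0·1/5 + 1·2/15] / (1/3)
 = 2/15 / (1/3)
 = 2/5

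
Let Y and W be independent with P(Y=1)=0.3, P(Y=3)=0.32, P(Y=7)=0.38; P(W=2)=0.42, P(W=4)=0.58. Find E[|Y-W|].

2.4272

E[|Y-W|] = Σ_y Σ_w |y-w| · P(Y=y)P(W=w)
 = 1·0.126 + 3·0.174 + 1·0.1344 + 1·0.1856 + 5·0.1596 + 3·0.2204
 = 0.126 + 0.522 + 0.1344 + 0.1856 + 0.798 + 0.6612
 = 2.4272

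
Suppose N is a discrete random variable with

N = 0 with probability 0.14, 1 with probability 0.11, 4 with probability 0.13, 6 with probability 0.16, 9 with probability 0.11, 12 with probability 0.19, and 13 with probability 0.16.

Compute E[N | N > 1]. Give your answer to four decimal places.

P(N > 1) = 0.13 + 0.16 + 0.11 + 0.19 + 0.16 = 0.75.
E[N | N > 1] = [4·0.13 + 6·0.16 + 9·0.11 + 12·0.19 + 13·0.16] / 0.75
 = 6.83 / 0.75
 = 683/75

9.1067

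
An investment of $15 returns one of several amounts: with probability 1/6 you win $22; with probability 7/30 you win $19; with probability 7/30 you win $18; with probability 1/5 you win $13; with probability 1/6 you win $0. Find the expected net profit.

E[payout] = 22·1/6 + 19·7/30 + 18·7/30 + 13·1/5 + 0·1/6
 = 11/3 + 133/30 + 21/5 + 13/5 + 0
 = 149/10
Net = 149/10 - 15 = -1/10

-0.1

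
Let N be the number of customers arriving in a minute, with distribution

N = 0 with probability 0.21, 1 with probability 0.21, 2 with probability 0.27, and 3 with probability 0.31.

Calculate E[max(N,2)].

E[max(N,2)] = Σ max(n,2)·P(N=n)
 = 2·0.21 + 2·0.21 + 2·0.27 + 3·0.31
 = 0.42 + 0.42 + 0.54 + 0.93
 = 2.31

2.31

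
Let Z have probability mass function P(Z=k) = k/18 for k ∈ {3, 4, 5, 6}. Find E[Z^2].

E[Z^2] = Σ z^2·P(Z=z)
 = 9·1/6 + 16·2/9 + 25·5/18 + 36·1/3
 = 3/2 + 32/9 + 125/18 + 12
 = 24

24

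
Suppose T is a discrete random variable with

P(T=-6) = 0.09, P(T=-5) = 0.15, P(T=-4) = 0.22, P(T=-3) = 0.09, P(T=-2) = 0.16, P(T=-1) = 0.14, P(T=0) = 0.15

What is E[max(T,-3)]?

E[max(T,-3)] = Σ max(t,-3)·P(T=t)
 = (-3)·0.09 + (-3)·0.15 + (-3)·0.22 + (-3)·0.09 + (-2)·0.16 + (-1)·0.14 + 0·0.15
 = (-0.27) + (-0.45) + (-0.66) + (-0.27) + (-0.32) + (-0.14) + 0
 = -2.11

-2.11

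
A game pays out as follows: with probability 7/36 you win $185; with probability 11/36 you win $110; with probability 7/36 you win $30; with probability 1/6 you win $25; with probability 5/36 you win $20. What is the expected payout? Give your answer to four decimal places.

82.3611

E[payout] = 185·7/36 + 110·11/36 + 30·7/36 + 25·1/6 + 20·5/36
 = 1295/36 + 605/18 + 35/6 + 25/6 + 25/9
 = 2965/36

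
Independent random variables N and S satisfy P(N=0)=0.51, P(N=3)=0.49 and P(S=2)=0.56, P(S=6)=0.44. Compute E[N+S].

5.23

E[N+S] = Σ_n Σ_s (n+s) · P(N=n)P(S=s)
 = 2·0.2856 + 6·0.2244 + 5·0.2744 + 9·0.2156
 = 0.5712 + 1.3464 + 1.372 + 1.9404
 = 5.23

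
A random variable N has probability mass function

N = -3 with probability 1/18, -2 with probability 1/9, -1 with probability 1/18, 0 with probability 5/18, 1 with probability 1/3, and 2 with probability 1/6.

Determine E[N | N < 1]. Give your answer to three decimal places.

P(N < 1) = 1/18 + 1/9 + 1/18 + 5/18 = 1/2.
E[N | N < 1] = [(-3)·1/18 + (-2)·1/9 + (-1)·1/18 + 0·5/18] / (1/2)
 = -4/9 / (1/2)
 = -8/9

-0.889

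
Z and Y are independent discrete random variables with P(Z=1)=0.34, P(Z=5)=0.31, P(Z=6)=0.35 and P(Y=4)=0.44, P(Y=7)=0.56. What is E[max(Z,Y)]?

6.1244

E[max(Z,Y)] = Σ_z Σ_y max(z,y) · P(Z=z)P(Y=y)
 = 4·0.1496 + 7·0.1904 + 5·0.1364 + 7·0.1736 + 6·0.154 + 7·0.196
 = 0.5984 + 1.3328 + 0.682 + 1.2152 + 0.924 + 1.372
 = 6.1244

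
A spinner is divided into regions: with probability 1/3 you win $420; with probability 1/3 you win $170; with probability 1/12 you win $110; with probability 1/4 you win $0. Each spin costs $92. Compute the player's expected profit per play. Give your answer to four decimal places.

113.8333

E[payout] = 420·1/3 + 170·1/3 + 110·1/12 + 0·1/4
 = 140 + 170/3 + 55/6 + 0
 = 1235/6
Net = 1235/6 - 92 = 683/6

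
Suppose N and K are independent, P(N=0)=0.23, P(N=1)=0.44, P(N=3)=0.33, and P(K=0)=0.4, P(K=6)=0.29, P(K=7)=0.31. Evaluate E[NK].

E[NK] = Σ_n Σ_k nk · P(N=n)P(K=k)
 = 0·0.092 + 0·0.0667 + 0·0.0713 + 0·0.176 + 6·0.1276 + 7·0.1364 + 0·0.132 + 18·0.0957 + 21·0.1023
 = 0 + 0 + 0 + 0 + 0.7656 + 0.9548 + 0 + 1.7226 + 2.1483
 = 5.5913

5.5913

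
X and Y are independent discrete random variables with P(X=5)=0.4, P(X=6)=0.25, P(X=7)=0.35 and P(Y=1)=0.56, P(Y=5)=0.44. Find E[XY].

16.422

E[XY] = Σ_x Σ_y xy · P(X=x)P(Y=y)
 = 5·0.224 + 25·0.176 + 6·0.14 + 30·0.11 + 7·0.196 + 35·0.154
 = 1.12 + 4.4 + 0.84 + 3.3 + 1.372 + 5.39
 = 16.422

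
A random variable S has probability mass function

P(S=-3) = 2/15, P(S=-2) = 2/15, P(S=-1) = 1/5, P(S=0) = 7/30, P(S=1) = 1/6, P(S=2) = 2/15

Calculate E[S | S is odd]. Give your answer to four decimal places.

-0.8667

P(S is odd) = 2/15 + 1/5 + 1/6 = 1/2.
E[S | S is odd] = [(-3)·2/15 + (-1)·1/5 + 1·1/6] / (1/2)
 = -13/30 / (1/2)
 = -13/15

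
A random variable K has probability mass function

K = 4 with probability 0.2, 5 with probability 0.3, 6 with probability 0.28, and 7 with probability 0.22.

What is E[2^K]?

58.88

E[2^K] = Σ 2^k·P(K=k)
 = 16·0.2 + 32·0.3 + 64·0.28 + 128·0.22
 = 3.2 + 9.6 + 17.92 + 28.16
 = 58.88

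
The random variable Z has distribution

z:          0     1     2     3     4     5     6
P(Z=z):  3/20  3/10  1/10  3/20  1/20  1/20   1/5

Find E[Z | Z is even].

3.2

P(Z is even) = 3/20 + 1/10 + 1/20 + 1/5 = 1/2.
E[Z | Z is even] = [0·3/20 + 2·1/10 + 4·1/20 + 6·1/5] / (1/2)
 = 8/5 / (1/2)
 = 16/5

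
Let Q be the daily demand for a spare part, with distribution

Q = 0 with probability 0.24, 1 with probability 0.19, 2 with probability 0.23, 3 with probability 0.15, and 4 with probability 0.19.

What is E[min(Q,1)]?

0.76

E[min(Q,1)] = Σ min(q,1)·P(Q=q)
 = 0·0.24 + 1·0.19 + 1·0.23 + 1·0.15 + 1·0.19
 = 0 + 0.19 + 0.23 + 0.15 + 0.19
 = 0.76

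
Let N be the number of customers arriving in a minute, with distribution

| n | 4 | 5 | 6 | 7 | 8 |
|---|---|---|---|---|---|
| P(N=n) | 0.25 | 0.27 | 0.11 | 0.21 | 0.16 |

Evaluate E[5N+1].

29.8

E[5N+1] = Σ (5n+1)·P(N=n)
 = 21·0.25 + 26·0.27 + 31·0.11 + 36·0.21 + 41·0.16
 = 5.25 + 7.02 + 3.41 + 7.56 + 6.56
 = 29.8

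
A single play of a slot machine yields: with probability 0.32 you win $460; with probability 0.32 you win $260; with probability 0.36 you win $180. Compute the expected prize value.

295.2

E[payout] = 460·0.32 + 260·0.32 + 180·0.36
 = 147.2 + 83.2 + 64.8
 = 295.2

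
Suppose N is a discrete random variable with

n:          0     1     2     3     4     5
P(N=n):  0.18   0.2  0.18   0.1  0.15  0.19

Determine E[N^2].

8.97

E[N^2] = Σ n^2·P(N=n)
 = 0·0.18 + 1·0.2 + 4·0.18 + 9·0.1 + 16·0.15 + 25·0.19
 = 0 + 0.2 + 0.72 + 0.9 + 2.4 + 4.75
 = 8.97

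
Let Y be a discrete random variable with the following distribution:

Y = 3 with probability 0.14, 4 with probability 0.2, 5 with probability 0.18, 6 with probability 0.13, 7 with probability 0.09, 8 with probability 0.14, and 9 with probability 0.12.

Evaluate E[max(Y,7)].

E[max(Y,7)] = Σ max(y,7)·P(Y=y)
 = 7·0.14 + 7·0.2 + 7·0.18 + 7·0.13 + 7·0.09 + 8·0.14 + 9·0.12
 = 0.98 + 1.4 + 1.26 + 0.91 + 0.63 + 1.12 + 1.08
 = 7.38

7.38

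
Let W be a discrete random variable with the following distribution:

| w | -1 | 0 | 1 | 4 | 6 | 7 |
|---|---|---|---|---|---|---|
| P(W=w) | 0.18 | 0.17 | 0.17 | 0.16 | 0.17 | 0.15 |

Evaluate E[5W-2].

11.5

E[5W-2] = Σ (5w-2)·P(W=w)
 = (-7)·0.18 + (-2)·0.17 + 3·0.17 + 18·0.16 + 28·0.17 + 33·0.15
 = (-1.26) + (-0.34) + 0.51 + 2.88 + 4.76 + 4.95
 = 11.5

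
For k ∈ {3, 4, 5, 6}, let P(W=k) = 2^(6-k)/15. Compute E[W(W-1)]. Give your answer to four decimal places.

E[W(W-1)] = Σ w(w-1)·P(W=w)
 = 6·8/15 + 12·4/15 + 20·2/15 + 30·1/15
 = 16/5 + 16/5 + 8/3 + 2
 = 166/15

11.0667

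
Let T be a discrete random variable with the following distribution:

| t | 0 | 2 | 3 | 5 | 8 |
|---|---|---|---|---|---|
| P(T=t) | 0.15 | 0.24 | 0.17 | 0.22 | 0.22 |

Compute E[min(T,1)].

E[min(T,1)] = Σ min(t,1)·P(T=t)
 = 0·0.15 + 1·0.24 + 1·0.17 + 1·0.22 + 1·0.22
 = 0 + 0.24 + 0.17 + 0.22 + 0.22
 = 0.85

0.85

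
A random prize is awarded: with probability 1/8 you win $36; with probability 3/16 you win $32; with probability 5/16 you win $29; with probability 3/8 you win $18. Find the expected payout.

26.3125

E[payout] = 36·1/8 + 32·3/16 + 29·5/16 + 18·3/8
 = 9/2 + 6 + 145/16 + 27/4
 = 421/16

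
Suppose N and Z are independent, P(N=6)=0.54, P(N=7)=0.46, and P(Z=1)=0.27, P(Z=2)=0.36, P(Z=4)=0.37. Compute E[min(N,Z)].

2.47

E[min(N,Z)] = Σ_n Σ_z min(n,z) · P(N=n)P(Z=z)
 = 1·0.1458 + 2·0.1944 + 4·0.1998 + 1·0.1242 + 2·0.1656 + 4·0.1702
 = 0.1458 + 0.3888 + 0.7992 + 0.1242 + 0.3312 + 0.6808
 = 2.47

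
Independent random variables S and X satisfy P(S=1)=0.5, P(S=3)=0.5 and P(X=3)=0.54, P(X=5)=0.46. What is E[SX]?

E[SX] = Σ_s Σ_x sx · P(S=s)P(X=x)
 = 3·0.27 + 5·0.23 + 9·0.27 + 15·0.23
 = 0.81 + 1.15 + 2.43 + 3.45
 = 7.84

7.84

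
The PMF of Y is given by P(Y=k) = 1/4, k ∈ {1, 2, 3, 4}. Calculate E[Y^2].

7.5

E[Y^2] = Σ y^2·P(Y=y)
 = 1·1/4 + 4·1/4 + 9·1/4 + 16·1/4
 = 1/4 + 1 + 9/4 + 4
 = 15/2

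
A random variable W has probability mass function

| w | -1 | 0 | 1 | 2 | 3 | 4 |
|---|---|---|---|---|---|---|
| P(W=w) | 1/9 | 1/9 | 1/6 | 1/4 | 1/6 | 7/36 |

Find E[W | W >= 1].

P(W >= 1) = 1/6 + 1/4 + 1/6 + 7/36 = 7/9.
E[W | W >= 1] = [1·1/6 + 2·1/4 + 3·1/6 + 4·7/36] / (7/9)
 = 35/18 / (7/9)
 = 5/2

2.5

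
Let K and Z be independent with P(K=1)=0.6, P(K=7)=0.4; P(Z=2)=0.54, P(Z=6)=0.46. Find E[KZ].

E[KZ] = Σ_k Σ_z kz · P(K=k)P(Z=z)
 = 2·0.324 + 6·0.276 + 14·0.216 + 42·0.184
 = 0.648 + 1.656 + 3.024 + 7.728
 = 13.056

13.056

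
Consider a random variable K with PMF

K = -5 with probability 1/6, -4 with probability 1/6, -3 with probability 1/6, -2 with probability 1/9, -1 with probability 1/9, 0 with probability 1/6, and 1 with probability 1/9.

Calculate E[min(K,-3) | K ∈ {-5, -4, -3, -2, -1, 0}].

-3.5625

P(K ∈ {-5, -4, -3, -2, -1, 0}) = 1/6 + 1/6 + 1/6 + 1/9 + 1/9 + 1/6 = 8/9.
E[min(K,-3) | K ∈ {-5, -4, -3, -2, -1, 0}] = [(-5)·1/6 + (-4)·1/6 + (-3)·1/6 + (-3)·1/9 + (-3)·1/9 + (-3)·1/6] / (8/9)
 = -19/6 / (8/9)
 = -57/16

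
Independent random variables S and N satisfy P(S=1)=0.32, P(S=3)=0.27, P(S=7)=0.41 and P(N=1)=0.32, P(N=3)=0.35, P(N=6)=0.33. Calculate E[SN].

13.4

E[SN] = Σ_s Σ_n sn · P(S=s)P(N=n)
 = 1·0.1024 + 3·0.112 + 6·0.1056 + 3·0.0864 + 9·0.0945 + 18·0.0891 + 7·0.1312 + 21·0.1435 + 42·0.1353
 = 0.1024 + 0.336 + 0.6336 + 0.2592 + 0.8505 + 1.6038 + 0.9184 + 3.0135 + 5.6826
 = 13.4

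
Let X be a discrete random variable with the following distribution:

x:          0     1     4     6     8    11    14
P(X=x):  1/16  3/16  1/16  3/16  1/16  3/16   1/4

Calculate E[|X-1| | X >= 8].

P(X >= 8) = 1/16 + 3/16 + 1/4 = 1/2.
E[|X-1| | X >= 8] = [7·1/16 + 10·3/16 + 13·1/4] / (1/2)
 = 89/16 / (1/2)
 = 89/8

11.125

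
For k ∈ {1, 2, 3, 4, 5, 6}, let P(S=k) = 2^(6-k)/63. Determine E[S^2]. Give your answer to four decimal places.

E[S^2] = Σ s^2·P(S=s)
 = 1·32/63 + 4·16/63 + 9·8/63 + 16·4/63 + 25·2/63 + 36·1/63
 = 32/63 + 64/63 + 8/7 + 64/63 + 50/63 + 4/7
 = 106/21

5.0476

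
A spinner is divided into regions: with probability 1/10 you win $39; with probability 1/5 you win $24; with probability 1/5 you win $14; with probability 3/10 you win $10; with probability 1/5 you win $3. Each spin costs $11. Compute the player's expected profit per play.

4.1

E[payout] = 39·1/10 + 24·1/5 + 14·1/5 + 10·3/10 + 3·1/5
 = 39/10 + 24/5 + 14/5 + 3 + 3/5
 = 151/10
Net = 151/10 - 11 = 41/10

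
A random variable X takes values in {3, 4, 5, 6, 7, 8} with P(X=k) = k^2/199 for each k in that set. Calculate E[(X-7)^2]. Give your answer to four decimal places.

2.4523

E[(X-7)^2] = Σ (x-7)^2·P(X=x)
 = 16·9/199 + 9·16/199 + 4·25/199 + 1·36/199 + 0·49/199 + 1·64/199
 = 144/199 + 144/199 + 100/199 + 36/199 + 0 + 64/199
 = 488/199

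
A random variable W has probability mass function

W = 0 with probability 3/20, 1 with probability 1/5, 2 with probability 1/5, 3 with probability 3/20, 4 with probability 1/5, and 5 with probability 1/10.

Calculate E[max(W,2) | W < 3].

2

P(W < 3) = 3/20 + 1/5 + 1/5 = 11/20.
E[max(W,2) | W < 3] = [2·3/20 + 2·1/5 + 2·1/5] / (11/20)
 = 11/10 / (11/20)
 = 2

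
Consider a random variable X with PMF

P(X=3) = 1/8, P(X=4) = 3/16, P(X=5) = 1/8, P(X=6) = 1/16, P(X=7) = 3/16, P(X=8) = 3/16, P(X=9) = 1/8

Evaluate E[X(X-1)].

E[X(X-1)] = Σ x(x-1)·P(X=x)
 = 6·1/8 + 12·3/16 + 20·1/8 + 30·1/16 + 42·3/16 + 56·3/16 + 72·1/8
 = 3/4 + 9/4 + 5/2 + 15/8 + 63/8 + 21/2 + 9
 = 139/4

34.75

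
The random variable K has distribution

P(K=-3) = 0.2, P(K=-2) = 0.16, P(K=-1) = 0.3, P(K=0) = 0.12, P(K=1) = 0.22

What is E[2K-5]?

E[2K-5] = Σ (2k-5)·P(K=k)
 = (-11)·0.2 + (-9)·0.16 + (-7)·0.3 + (-5)·0.12 + (-3)·0.22
 = (-2.2) + (-1.44) + (-2.1) + (-0.6) + (-0.66)
 = -7

-7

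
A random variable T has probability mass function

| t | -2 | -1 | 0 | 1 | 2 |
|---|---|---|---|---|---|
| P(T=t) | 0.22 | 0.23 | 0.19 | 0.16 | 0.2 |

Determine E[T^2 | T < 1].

1.734375

P(T < 1) = 0.22 + 0.23 + 0.19 = 0.64.
E[T^2 | T < 1] = [4·0.22 + 1·0.23 + 0·0.19] / 0.64
 = 1.11 / 0.64
 = 111/64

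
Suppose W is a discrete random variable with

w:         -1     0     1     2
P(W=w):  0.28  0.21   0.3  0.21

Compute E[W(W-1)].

E[W(W-1)] = Σ w(w-1)·P(W=w)
 = 2·0.28 + 0·0.21 + 0·0.3 + 2·0.21
 = 0.56 + 0 + 0 + 0.42
 = 0.98

0.98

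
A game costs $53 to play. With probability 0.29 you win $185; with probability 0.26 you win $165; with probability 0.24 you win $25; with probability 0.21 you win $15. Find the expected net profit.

E[payout] = 185·0.29 + 165·0.26 + 25·0.24 + 15·0.21
 = 53.65 + 42.9 + 6 + 3.15
 = 105.7
Net = 105.7 - 53 = 52.7

52.7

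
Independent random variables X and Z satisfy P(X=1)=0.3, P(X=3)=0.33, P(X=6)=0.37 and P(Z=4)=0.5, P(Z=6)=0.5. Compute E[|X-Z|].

2.23

E[|X-Z|] = Σ_x Σ_z |x-z| · P(X=x)P(Z=z)
 = 3·0.15 + 5·0.15 + 1·0.165 + 3·0.165 + 2·0.185 + 0·0.185
 = 0.45 + 0.75 + 0.165 + 0.495 + 0.37 + 0
 = 2.23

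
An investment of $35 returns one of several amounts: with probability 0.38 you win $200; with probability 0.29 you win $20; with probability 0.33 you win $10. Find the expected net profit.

50.1

E[payout] = 200·0.38 + 20·0.29 + 10·0.33
 = 76 + 5.8 + 3.3
 = 85.1
Net = 85.1 - 35 = 50.1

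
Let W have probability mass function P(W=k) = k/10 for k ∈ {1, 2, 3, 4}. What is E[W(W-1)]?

7

E[W(W-1)] = Σ w(w-1)·P(W=w)
 = 0·1/10 + 2·1/5 + 6·3/10 + 12·2/5
 = 0 + 2/5 + 9/5 + 24/5
 = 7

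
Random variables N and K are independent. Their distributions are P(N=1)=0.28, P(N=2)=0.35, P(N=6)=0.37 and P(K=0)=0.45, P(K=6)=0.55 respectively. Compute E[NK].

10.56

E[NK] = Σ_n Σ_k nk · P(N=n)P(K=k)
 = 0·0.126 + 6·0.154 + 0·0.1575 + 12·0.1925 + 0·0.1665 + 36·0.2035
 = 0 + 0.924 + 0 + 2.31 + 0 + 7.326
 = 10.56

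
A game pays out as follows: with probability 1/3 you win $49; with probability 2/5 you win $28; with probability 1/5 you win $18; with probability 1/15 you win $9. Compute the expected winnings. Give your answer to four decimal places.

E[payout] = 49·1/3 + 28·2/5 + 18·1/5 + 9·1/15
 = 49/3 + 56/5 + 18/5 + 3/5
 = 476/15

31.7333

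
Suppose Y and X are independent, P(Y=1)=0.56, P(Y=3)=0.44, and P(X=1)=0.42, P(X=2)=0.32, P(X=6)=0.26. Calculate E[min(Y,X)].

E[min(Y,X)] = Σ_y Σ_x min(y,x) · P(Y=y)P(X=x)
 = 1·0.2352 + 1·0.1792 + 1·0.1456 + 1·0.1848 + 2·0.1408 + 3·0.1144
 = 0.2352 + 0.1792 + 0.1456 + 0.1848 + 0.2816 + 0.3432
 = 1.3696

1.3696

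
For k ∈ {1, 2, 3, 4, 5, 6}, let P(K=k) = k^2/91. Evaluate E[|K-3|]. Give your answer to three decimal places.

E[|K-3|] = Σ |k-3|·P(K=k)
 = 2·1/91 + 1·4/91 + 0·9/91 + 1·16/91 + 2·25/91 + 3·36/91
 = 2/91 + 4/91 + 0 + 16/91 + 50/91 + 108/91
 = 180/91

1.978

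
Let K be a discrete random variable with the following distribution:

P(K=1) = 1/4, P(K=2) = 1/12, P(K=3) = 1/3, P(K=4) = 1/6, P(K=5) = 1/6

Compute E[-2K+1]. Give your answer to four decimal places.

-4.8333

E[-2K+1] = Σ (-2k+1)·P(K=k)
 = (-1)·1/4 + (-3)·1/12 + (-5)·1/3 + (-7)·1/6 + (-9)·1/6
 = (-1/4) + (-1/4) + (-5/3) + (-7/6) + (-3/2)
 = -29/6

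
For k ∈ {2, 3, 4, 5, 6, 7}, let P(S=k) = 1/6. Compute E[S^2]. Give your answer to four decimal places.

E[S^2] = Σ s^2·P(S=s)
 = 4·1/6 + 9·1/6 + 16·1/6 + 25·1/6 + 36·1/6 + 49·1/6
 = 2/3 + 3/2 + 8/3 + 25/6 + 6 + 49/6
 = 139/6

23.1667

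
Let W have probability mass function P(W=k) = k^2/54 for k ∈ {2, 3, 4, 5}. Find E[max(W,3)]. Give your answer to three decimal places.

E[max(W,3)] = Σ max(w,3)·P(W=w)
 = 3·2/27 + 3·1/6 + 4·8/27 + 5·25/54
 = 2/9 + 1/2 + 32/27 + 125/54
 = 38/9

4.222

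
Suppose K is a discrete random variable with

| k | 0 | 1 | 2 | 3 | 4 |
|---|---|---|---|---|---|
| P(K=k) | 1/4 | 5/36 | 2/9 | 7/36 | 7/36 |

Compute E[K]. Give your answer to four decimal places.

1.9444

E[K] = Σ k·P(K=k)
 = 0·1/4 + 1·5/36 + 2·2/9 + 3·7/36 + 4·7/36
 = 0 + 5/36 + 4/9 + 7/12 + 7/9
 = 35/18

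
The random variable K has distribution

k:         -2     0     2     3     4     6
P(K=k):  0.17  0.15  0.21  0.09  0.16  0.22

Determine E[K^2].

12.81

E[K^2] = Σ k^2·P(K=k)
 = 4·0.17 + 0·0.15 + 4·0.21 + 9·0.09 + 16·0.16 + 36·0.22
 = 0.68 + 0 + 0.84 + 0.81 + 2.56 + 7.92
 = 12.81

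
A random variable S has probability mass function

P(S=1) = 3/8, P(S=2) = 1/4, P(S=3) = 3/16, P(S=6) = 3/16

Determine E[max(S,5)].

5.1875

E[max(S,5)] = Σ max(s,5)·P(S=s)
 = 5·3/8 + 5·1/4 + 5·3/16 + 6·3/16
 = 15/8 + 5/4 + 15/16 + 9/8
 = 83/16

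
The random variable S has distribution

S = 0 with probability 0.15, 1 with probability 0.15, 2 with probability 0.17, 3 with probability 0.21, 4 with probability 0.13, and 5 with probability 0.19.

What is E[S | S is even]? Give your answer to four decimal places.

1.9111

P(S is even) = 0.15 + 0.17 + 0.13 = 0.45.
E[S | S is even] = [0·0.15 + 2·0.17 + 4·0.13] / 0.45
 = 0.86 / 0.45
 = 86/45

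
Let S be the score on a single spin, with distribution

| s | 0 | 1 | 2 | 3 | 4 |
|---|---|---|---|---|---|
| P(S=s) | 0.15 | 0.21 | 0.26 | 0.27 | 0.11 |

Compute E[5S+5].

14.9

E[5S+5] = Σ (5s+5)·P(S=s)
 = 5·0.15 + 10·0.21 + 15·0.26 + 20·0.27 + 25·0.11
 = 0.75 + 2.1 + 3.9 + 5.4 + 2.75
 = 14.9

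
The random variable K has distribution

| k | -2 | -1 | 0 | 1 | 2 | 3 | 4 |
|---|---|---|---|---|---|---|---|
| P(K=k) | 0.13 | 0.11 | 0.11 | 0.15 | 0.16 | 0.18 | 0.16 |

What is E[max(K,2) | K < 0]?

2

P(K < 0) = 0.13 + 0.11 = 0.24.
E[max(K,2) | K < 0] = [2·0.13 + 2·0.11] / 0.24
 = 0.48 / 0.24
 = 2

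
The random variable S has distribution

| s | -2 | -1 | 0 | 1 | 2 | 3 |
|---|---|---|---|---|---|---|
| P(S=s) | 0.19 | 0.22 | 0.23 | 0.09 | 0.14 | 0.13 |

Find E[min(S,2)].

0.03

E[min(S,2)] = Σ min(s,2)·P(S=s)
 = (-2)·0.19 + (-1)·0.22 + 0·0.23 + 1·0.09 + 2·0.14 + 2·0.13
 = (-0.38) + (-0.22) + 0 + 0.09 + 0.28 + 0.26
 = 0.03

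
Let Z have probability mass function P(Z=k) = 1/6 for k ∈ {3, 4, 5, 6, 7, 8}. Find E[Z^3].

E[Z^3] = Σ z^3·P(Z=z)
 = 27·1/6 + 64·1/6 + 125·1/6 + 216·1/6 + 343·1/6 + 512·1/6
 = 9/2 + 32/3 + 125/6 + 36 + 343/6 + 256/3
 = 429/2

214.5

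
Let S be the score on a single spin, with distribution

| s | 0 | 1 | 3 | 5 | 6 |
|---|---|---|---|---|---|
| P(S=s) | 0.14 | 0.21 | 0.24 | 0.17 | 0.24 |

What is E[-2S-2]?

-8.44

E[-2S-2] = Σ (-2s-2)·P(S=s)
 = (-2)·0.14 + (-4)·0.21 + (-8)·0.24 + (-12)·0.17 + (-14)·0.24
 = (-0.28) + (-0.84) + (-1.92) + (-2.04) + (-3.36)
 = -8.44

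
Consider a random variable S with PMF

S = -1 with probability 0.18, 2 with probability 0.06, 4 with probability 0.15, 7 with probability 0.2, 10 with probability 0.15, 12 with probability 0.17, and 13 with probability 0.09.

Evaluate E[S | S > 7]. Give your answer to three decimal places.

P(S > 7) = 0.15 + 0.17 + 0.09 = 0.41.
E[S | S > 7] = [10·0.15 + 12·0.17 + 13·0.09] / 0.41
 = 4.71 / 0.41
 = 471/41

11.488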